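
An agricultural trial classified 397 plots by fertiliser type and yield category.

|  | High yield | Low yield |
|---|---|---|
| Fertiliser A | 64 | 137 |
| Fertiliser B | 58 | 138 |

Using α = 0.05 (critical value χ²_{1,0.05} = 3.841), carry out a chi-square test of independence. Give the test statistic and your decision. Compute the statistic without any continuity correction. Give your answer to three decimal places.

Row totals: 201, 196. Column totals: 122, 275. Grand total N = 397.
Expected counts (row total × column total / N):
  Fertiliser A, High yield: 201×122/397 = 61.7683
  Fertiliser A, Low yield: 201×275/397 = 139.2317
  Fertiliser B, High yield: 196×122/397 = 60.2317
  Fertiliser B, Low yield: 196×275/397 = 135.7683
Contributions (O − E)²/E:
  (64 − 61.7683)²/61.7683 = 0.0806
  (137 − 139.2317)²/139.2317 = 0.0358
  (58 − 60.2317)²/60.2317 = 0.0827
  (138 − 135.7683)²/135.7683 = 0.0367
χ² = 0.0806 + 0.0358 + 0.0827 + 0.0367 = 0.236
df = (2−1)(2−1) = 1. Since 0.236 < 3.841, fail to reject the null hypothesis of independence at α = 0.05.

0.236; fail to reject H₀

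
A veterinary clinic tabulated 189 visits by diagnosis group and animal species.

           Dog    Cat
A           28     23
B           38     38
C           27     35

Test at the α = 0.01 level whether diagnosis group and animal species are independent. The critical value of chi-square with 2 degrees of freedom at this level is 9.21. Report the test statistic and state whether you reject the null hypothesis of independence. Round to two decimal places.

Row totals: 51, 76, 62. Column totals: 93, 96. Grand total N = 189.
Expected counts (row total × column total / N):
  A, Dog: 51×93/189 = 25.095
  A, Cat: 51×96/189 = 25.905
  B, Dog: 76×93/189 = 37.397
  B, Cat: 76×96/189 = 38.603
  C, Dog: 62×93/189 = 30.508
  C, Cat: 62×96/189 = 31.492
Contributions (O − E)²/E:
  (28 − 25.095)²/25.095 = 0.3363
  (23 − 25.905)²/25.905 = 0.3258
  (38 − 37.397)²/37.397 = 0.0097
  (38 − 38.603)²/38.603 = 0.0094
  (27 − 30.508)²/30.508 = 0.4034
  (35 − 31.492)²/31.492 = 0.3908
χ² = 0.3363 + 0.3258 + 0.0097 + 0.0094 + 0.4034 + 0.3908 = 1.48
df = (3−1)(2−1) = 2. Since 1.48 < 9.21, fail to reject the null hypothesis of independence at α = 0.01.

1.48; fail to reject H₀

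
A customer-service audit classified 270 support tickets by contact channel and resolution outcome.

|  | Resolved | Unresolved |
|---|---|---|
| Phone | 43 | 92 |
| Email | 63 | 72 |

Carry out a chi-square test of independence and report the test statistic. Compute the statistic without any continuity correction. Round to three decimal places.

6.213

Row totals: 135, 135. Column totals: 106, 164. Grand total N = 270.
Expected counts (row total × column total / N):
  Phone, Resolved: 135×106/270 = 53.0000
  Phone, Unresolved: 135×164/270 = 82.0000
  Email, Resolved: 135×106/270 = 53.0000
  Email, Unresolved: 135×164/270 = 82.0000
Contributions (O − E)²/E:
  (43 − 53.0000)²/53.0000 = 1.8868
  (92 − 82.0000)²/82.0000 = 1.2195
  (63 − 53.0000)²/53.0000 = 1.8868
  (72 − 82.0000)²/82.0000 = 1.2195
χ² = 1.8868 + 1.2195 + 1.8868 + 1.2195 = 6.213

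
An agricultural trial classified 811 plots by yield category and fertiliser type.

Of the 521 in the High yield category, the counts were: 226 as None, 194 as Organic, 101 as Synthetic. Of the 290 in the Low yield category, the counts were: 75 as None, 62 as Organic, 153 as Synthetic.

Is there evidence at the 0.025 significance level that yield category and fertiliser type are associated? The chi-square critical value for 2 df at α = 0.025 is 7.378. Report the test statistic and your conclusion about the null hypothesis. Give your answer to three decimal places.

Row totals: 521, 290. Column totals: 301, 256, 254. Grand total N = 811.
Expected counts (row total × column total / N):
  High yield, None: 521×301/811 = 193.3674
  High yield, Organic: 521×256/811 = 164.4587
  High yield, Synthetic: 521×254/811 = 163.1739
  Low yield, None: 290×301/811 = 107.6326
  Low yield, Organic: 290×256/811 = 91.5413
  Low yield, Synthetic: 290×254/811 = 90.8261
Contributions (O − E)²/E:
  (226 − 193.3674)²/193.3674 = 5.5071
  (194 − 164.4587)²/164.4587 = 5.3064
  (101 − 163.1739)²/163.1739 = 23.6900
  (75 − 107.6326)²/107.6326 = 9.8937
  (62 − 91.5413)²/91.5413 = 9.5333
  (153 − 90.8261)²/90.8261 = 42.5604
χ² = 5.5071 + 5.3064 + 23.6900 + 9.8937 + 9.5333 + 42.5604 = 96.491
df = (2−1)(3−1) = 2. Since 96.491 > 7.378, reject the null hypothesis of independence at α = 0.025.

96.491; reject H₀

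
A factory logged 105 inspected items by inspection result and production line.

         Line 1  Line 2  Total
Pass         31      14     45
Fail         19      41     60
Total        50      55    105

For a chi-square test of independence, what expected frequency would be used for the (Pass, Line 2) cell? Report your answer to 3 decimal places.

23.571

Row total (Pass) = 45; column total (Line 2) = 55; grand total N = 105.
Expected count = (row total × column total) / N = 45 × 55 / 105 = 23.571.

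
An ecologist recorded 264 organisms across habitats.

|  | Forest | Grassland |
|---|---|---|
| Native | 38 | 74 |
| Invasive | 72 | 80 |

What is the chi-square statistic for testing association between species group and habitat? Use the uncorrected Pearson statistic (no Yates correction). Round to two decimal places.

4.79

Row totals: 112, 152. Column totals: 110, 154. Grand total N = 264.
Expected counts (row total × column total / N):
  Native, Forest: 112×110/264 = 46.667
  Native, Grassland: 112×154/264 = 65.333
  Invasive, Forest: 152×110/264 = 63.333
  Invasive, Grassland: 152×154/264 = 88.667
Contributions (O − E)²/E:
  (38 − 46.667)²/46.667 = 1.6096
  (74 − 65.333)²/65.333 = 1.1498
  (72 − 63.333)²/63.333 = 1.1861
  (80 − 88.667)²/88.667 = 0.8472
χ² = 1.6096 + 1.1498 + 1.1861 + 0.8472 = 4.79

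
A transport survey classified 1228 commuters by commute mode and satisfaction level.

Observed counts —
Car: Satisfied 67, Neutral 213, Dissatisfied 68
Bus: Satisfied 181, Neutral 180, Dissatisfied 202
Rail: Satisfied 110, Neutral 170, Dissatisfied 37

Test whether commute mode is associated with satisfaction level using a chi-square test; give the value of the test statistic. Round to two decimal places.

Row totals: 348, 563, 317. Column totals: 358, 563, 307. Grand total N = 1228.
Expected counts (row total × column total / N):
  Car, Satisfied: 348×358/1228 = 101.453
  Car, Neutral: 348×563/1228 = 159.547
  Car, Dissatisfied: 348×307/1228 = 87.000
  Bus, Satisfied: 563×358/1228 = 164.132
  Bus, Neutral: 563×563/1228 = 258.118
  Bus, Dissatisfied: 563×307/1228 = 140.750
  Rail, Satisfied: 317×358/1228 = 92.415
  Rail, Neutral: 317×563/1228 = 145.335
  Rail, Dissatisfied: 317×307/1228 = 79.250
Contributions (O − E)²/E:
  (67 − 101.453)²/101.453 = 11.7001
  (213 − 159.547)²/159.547 = 17.9083
  (68 − 87.000)²/87.000 = 4.1494
  (181 − 164.132)²/164.132 = 1.7335
  (180 − 258.118)²/258.118 = 23.6420
  (202 − 140.750)²/140.750 = 26.6541
  (110 − 92.415)²/92.415 = 3.3461
  (170 − 145.335)²/145.335 = 4.1859
  (37 − 79.250)²/79.250 = 22.5244
χ² = 11.7001 + 17.9083 + 4.1494 + 1.7335 + 23.6420 + 26.6541 + 3.3461 + 4.1859 + 22.5244 = 115.84

115.84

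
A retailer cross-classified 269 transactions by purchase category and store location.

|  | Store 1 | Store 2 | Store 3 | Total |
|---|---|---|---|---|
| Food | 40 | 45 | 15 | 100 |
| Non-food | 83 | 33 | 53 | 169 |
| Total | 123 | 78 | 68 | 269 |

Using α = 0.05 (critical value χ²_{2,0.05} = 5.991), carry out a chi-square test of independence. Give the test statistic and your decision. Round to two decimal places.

Grand total N = 269.
Expected counts (row total × column total / N):
  Food, Store 1: 100×123/269 = 45.725
  Food, Store 2: 100×78/269 = 28.996
  Food, Store 3: 100×68/269 = 25.279
  Non-food, Store 1: 169×123/269 = 77.275
  Non-food, Store 2: 169×78/269 = 49.004
  Non-food, Store 3: 169×68/269 = 42.721
Contributions (O − E)²/E:
  (40 − 45.725)²/45.725 = 0.7168
  (45 − 28.996)²/28.996 = 8.8332
  (15 − 25.279)²/25.279 = 4.1797
  (83 − 77.275)²/77.275 = 0.4241
  (33 − 49.004)²/49.004 = 5.2267
  (53 − 42.721)²/42.721 = 2.4732
χ² = 0.7168 + 8.8332 + 4.1797 + 0.4241 + 5.2267 + 2.4732 = 21.85
df = (2−1)(3−1) = 2. Since 21.85 > 5.991, reject the null hypothesis of independence at α = 0.05.

21.85; reject H₀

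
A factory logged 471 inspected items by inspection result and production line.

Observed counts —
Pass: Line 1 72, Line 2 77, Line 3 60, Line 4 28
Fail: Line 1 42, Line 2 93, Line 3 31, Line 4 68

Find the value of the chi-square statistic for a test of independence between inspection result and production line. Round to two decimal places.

Row totals: 237, 234. Column totals: 114, 170, 91, 96. Grand total N = 471.
Expected counts (row total × column total / N):
  Pass, Line 1: 237×114/471 = 57.363
  Pass, Line 2: 237×170/471 = 85.541
  Pass, Line 3: 237×91/471 = 45.790
  Pass, Line 4: 237×96/471 = 48.306
  Fail, Line 1: 234×114/471 = 56.637
  Fail, Line 2: 234×170/471 = 84.459
  Fail, Line 3: 234×91/471 = 45.210
  Fail, Line 4: 234×96/471 = 47.694
Contributions (O − E)²/E:
  (72 − 57.363)²/57.363 = 3.7348
  (77 − 85.541)²/85.541 = 0.8528
  (60 − 45.790)²/45.790 = 4.4098
  (28 − 48.306)²/48.306 = 8.5359
  (42 − 56.637)²/56.637 = 3.7827
  (93 − 84.459)²/84.459 = 0.8637
  (31 − 45.210)²/45.210 = 4.4664
  (68 − 47.694)²/47.694 = 8.6454
χ² = 3.7348 + 0.8528 + 4.4098 + 8.5359 + 3.7827 + 0.8637 + 4.4664 + 8.6454 = 35.29

35.29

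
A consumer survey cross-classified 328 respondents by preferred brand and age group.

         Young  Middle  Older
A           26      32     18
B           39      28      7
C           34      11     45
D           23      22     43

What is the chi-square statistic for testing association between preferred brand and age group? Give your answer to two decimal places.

51.49

Row totals: 76, 74, 90, 88. Column totals: 122, 93, 113. Grand total N = 328.
Expected counts (row total × column total / N):
  A, Young: 76×122/328 = 28.268
  A, Middle: 76×93/328 = 21.549
  A, Older: 76×113/328 = 26.183
  B, Young: 74×122/328 = 27.524
  B, Middle: 74×93/328 = 20.982
  B, Older: 74×113/328 = 25.494
  C, Young: 90×122/328 = 33.476
  C, Middle: 90×93/328 = 25.518
  C, Older: 90×113/328 = 31.006
  D, Young: 88×122/328 = 32.732
  D, Middle: 88×93/328 = 24.951
  D, Older: 88×113/328 = 30.317
Contributions (O − E)²/E:
  (26 − 28.268)²/28.268 = 0.1820
  (32 − 21.549)²/21.549 = 5.0686
  (18 − 26.183)²/26.183 = 2.5574
  (39 − 27.524)²/27.524 = 4.7849
  (28 − 20.982)²/20.982 = 2.3474
  (7 − 25.494)²/25.494 = 13.4160
  (34 − 33.476)²/33.476 = 0.0082
  (11 − 25.518)²/25.518 = 8.2598
  (45 − 31.006)²/31.006 = 6.3159
  (23 − 32.732)²/32.732 = 2.8936
  (22 − 24.951)²/24.951 = 0.3490
  (43 − 30.317)²/30.317 = 5.3059
χ² = 0.1820 + 5.0686 + 2.5574 + 4.7849 + 2.3474 + 13.4160 + 0.0082 + 8.2598 + 6.3159 + 2.8936 + 0.3490 + 5.3059 = 51.49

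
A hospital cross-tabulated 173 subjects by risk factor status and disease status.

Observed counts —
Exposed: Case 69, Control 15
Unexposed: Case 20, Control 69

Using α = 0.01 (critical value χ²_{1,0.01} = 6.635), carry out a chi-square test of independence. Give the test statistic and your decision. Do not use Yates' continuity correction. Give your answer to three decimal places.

Row totals: 84, 89. Column totals: 89, 84. Grand total N = 173.
Expected counts (row total × column total / N):
  Exposed, Case: 84×89/173 = 43.2139
  Exposed, Control: 84×84/173 = 40.7861
  Unexposed, Case: 89×89/173 = 45.7861
  Unexposed, Control: 89×84/173 = 43.2139
Contributions (O − E)²/E:
  (69 − 43.2139)²/43.2139 = 15.3868
  (15 − 40.7861)²/40.7861 = 16.3027
  (20 − 45.7861)²/45.7861 = 14.5224
  (69 − 43.2139)²/43.2139 = 15.3868
χ² = 15.3868 + 16.3027 + 14.5224 + 15.3868 = 61.599
df = (2−1)(2−1) = 1. Since 61.599 > 6.635, reject the null hypothesis of independence at α = 0.01.

61.599; reject H₀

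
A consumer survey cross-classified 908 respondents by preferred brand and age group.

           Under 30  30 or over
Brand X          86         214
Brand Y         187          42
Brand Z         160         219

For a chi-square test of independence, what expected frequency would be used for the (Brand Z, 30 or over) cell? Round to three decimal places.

198.265

Row total (Brand Z) = 379; column total (30 or over) = 475; grand total N = 908.
Expected count = (row total × column total) / N = 379 × 475 / 908 = 198.265.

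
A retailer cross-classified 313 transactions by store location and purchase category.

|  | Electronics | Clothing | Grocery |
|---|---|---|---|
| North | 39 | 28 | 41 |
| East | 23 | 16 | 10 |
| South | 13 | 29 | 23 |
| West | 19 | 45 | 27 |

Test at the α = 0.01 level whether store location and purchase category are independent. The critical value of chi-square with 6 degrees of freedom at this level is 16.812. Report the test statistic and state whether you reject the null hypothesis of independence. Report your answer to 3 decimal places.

22.777; reject H₀

Row totals: 108, 49, 65, 91. Column totals: 94, 118, 101. Grand total N = 313.
Expected counts (row total × column total / N):
  North, Electronics: 108×94/313 = 32.4345
  North, Clothing: 108×118/313 = 40.7157
  North, Grocery: 108×101/313 = 34.8498
  East, Electronics: 49×94/313 = 14.7157
  East, Clothing: 49×118/313 = 18.4728
  East, Grocery: 49×101/313 = 15.8115
  South, Electronics: 65×94/313 = 19.5208
  South, Clothing: 65×118/313 = 24.5048
  South, Grocery: 65×101/313 = 20.9744
  West, Electronics: 91×94/313 = 27.3291
  West, Clothing: 91×118/313 = 34.3067
  West, Grocery: 91×101/313 = 29.3642
Contributions (O − E)²/E:
  (39 − 32.4345)²/32.4345 = 1.3290
  (28 − 40.7157)²/40.7157 = 3.9712
  (41 − 34.8498)²/34.8498 = 1.0854
  (23 − 14.7157)²/14.7157 = 4.6637
  (16 − 18.4728)²/18.4728 = 0.3310
  (10 − 15.8115)²/15.8115 = 2.1360
  (13 − 19.5208)²/19.5208 = 2.1782
  (29 − 24.5048)²/24.5048 = 0.8246
  (23 − 20.9744)²/20.9744 = 0.1956
  (19 − 27.3291)²/27.3291 = 2.5385
  (45 − 34.3067)²/34.3067 = 3.3331
  (27 − 29.3642)²/29.3642 = 0.1903
χ² = 1.3290 + 3.9712 + 1.0854 + 4.6637 + 0.3310 + 2.1360 + 2.1782 + 0.8246 + 0.1956 + 2.5385 + 3.3331 + 0.1903 = 22.777
df = (4−1)(3−1) = 6. Since 22.777 > 16.812, reject the null hypothesis of independence at α = 0.01.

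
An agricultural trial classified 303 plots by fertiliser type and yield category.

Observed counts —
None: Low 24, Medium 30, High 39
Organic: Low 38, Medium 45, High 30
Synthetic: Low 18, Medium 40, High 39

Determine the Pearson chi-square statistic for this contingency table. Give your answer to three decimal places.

9.905

Row totals: 93, 113, 97. Column totals: 80, 115, 108. Grand total N = 303.
Expected counts (row total × column total / N):
  None, Low: 93×80/303 = 24.5545
  None, Medium: 93×115/303 = 35.2970
  None, High: 93×108/303 = 33.1485
  Organic, Low: 113×80/303 = 29.8350
  Organic, Medium: 113×115/303 = 42.8878
  Organic, High: 113×108/303 = 40.2772
  Synthetic, Low: 97×80/303 = 25.6106
  Synthetic, Medium: 97×115/303 = 36.8152
  Synthetic, High: 97×108/303 = 34.5743
Contributions (O − E)²/E:
  (24 − 24.5545)²/24.5545 = 0.0125
  (30 − 35.2970)²/35.2970 = 0.7949
  (39 − 33.1485)²/33.1485 = 1.0329
  (38 − 29.8350)²/29.8350 = 2.2345
  (45 − 42.8878)²/42.8878 = 0.1040
  (30 − 40.2772)²/40.2772 = 2.6223
  (18 − 25.6106)²/25.6106 = 2.2616
  (40 − 36.8152)²/36.8152 = 0.2755
  (39 − 34.5743)²/34.5743 = 0.5665
χ² = 0.0125 + 0.7949 + 1.0329 + 2.2345 + 0.1040 + 2.6223 + 2.2616 + 0.2755 + 0.5665 = 9.905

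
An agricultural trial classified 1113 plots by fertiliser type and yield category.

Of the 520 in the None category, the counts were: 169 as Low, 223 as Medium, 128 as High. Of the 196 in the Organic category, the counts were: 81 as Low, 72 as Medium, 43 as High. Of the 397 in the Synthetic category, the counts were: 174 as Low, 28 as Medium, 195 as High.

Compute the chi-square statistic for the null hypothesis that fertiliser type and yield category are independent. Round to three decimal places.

162.483

Row totals: 520, 196, 397. Column totals: 424, 323, 366. Grand total N = 1113.
Expected counts (row total × column total / N):
  None, Low: 520×424/1113 = 198.09524
  None, Medium: 520×323/1113 = 150.90746
  None, High: 520×366/1113 = 170.99730
  Organic, Low: 196×424/1113 = 74.66667
  Organic, Medium: 196×323/1113 = 56.88050
  Organic, High: 196×366/1113 = 64.45283
  Synthetic, Low: 397×424/1113 = 151.23810
  Synthetic, Medium: 397×323/1113 = 115.21204
  Synthetic, High: 397×366/1113 = 130.54987
Contributions (O − E)²/E:
  (169 − 198.09524)²/198.09524 = 4.2734
  (223 − 150.90746)²/150.90746 = 34.4405
  (128 − 170.99730)²/170.99730 = 10.8117
  (81 − 74.66667)²/74.66667 = 0.5372
  (72 − 56.88050)²/56.88050 = 4.0189
  (43 − 64.45283)²/64.45283 = 7.1405
  (174 − 151.23810)²/151.23810 = 3.4258
  (28 − 115.21204)²/115.21204 = 66.0169
  (195 − 130.54987)²/130.54987 = 31.8179
χ² = 4.2734 + 34.4405 + 10.8117 + 0.5372 + 4.0189 + 7.1405 + 3.4258 + 66.0169 + 31.8179 = 162.483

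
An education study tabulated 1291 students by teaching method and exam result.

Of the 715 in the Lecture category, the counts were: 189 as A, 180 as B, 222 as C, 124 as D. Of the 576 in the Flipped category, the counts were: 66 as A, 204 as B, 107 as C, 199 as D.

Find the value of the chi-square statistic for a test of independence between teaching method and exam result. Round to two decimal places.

104.69

Row totals: 715, 576. Column totals: 255, 384, 329, 323. Grand total N = 1291.
Expected counts (row total × column total / N):
  Lecture, A: 715×255/1291 = 141.228
  Lecture, B: 715×384/1291 = 212.672
  Lecture, C: 715×329/1291 = 182.211
  Lecture, D: 715×323/1291 = 178.888
  Flipped, A: 576×255/1291 = 113.772
  Flipped, B: 576×384/1291 = 171.328
  Flipped, C: 576×329/1291 = 146.789
  Flipped, D: 576×323/1291 = 144.112
Contributions (O − E)²/E:
  (189 − 141.228)²/141.228 = 16.1594
  (180 − 212.672)²/212.672 = 5.0193
  (222 − 182.211)²/182.211 = 8.6886
  (124 − 178.888)²/178.888 = 16.8412
  (66 − 113.772)²/113.772 = 20.0591
  (204 − 171.328)²/171.328 = 6.2305
  (107 − 146.789)²/146.789 = 10.7853
  (199 − 144.112)²/144.112 = 20.9052
χ² = 16.1594 + 5.0193 + 8.6886 + 16.8412 + 20.0591 + 6.2305 + 10.7853 + 20.9052 = 104.69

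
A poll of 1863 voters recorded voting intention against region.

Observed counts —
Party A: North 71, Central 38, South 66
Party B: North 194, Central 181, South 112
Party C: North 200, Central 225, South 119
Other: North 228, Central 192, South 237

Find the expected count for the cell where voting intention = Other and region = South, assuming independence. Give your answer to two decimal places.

Row total (Other) = 657; column total (South) = 534; grand total N = 1863.
Expected count = (row total × column total) / N = 657 × 534 / 1863 = 188.32.

188.32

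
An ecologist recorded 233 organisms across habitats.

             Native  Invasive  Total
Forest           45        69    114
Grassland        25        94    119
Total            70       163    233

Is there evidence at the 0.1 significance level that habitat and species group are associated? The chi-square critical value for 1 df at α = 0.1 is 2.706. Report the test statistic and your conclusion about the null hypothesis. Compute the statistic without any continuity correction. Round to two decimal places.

9.45; reject H₀

Grand total N = 233.
Expected counts (row total × column total / N):
  Forest, Native: 114×70/233 = 34.249
  Forest, Invasive: 114×163/233 = 79.751
  Grassland, Native: 119×70/233 = 35.751
  Grassland, Invasive: 119×163/233 = 83.249
Contributions (O − E)²/E:
  (45 − 34.249)²/34.249 = 3.3748
  (69 − 79.751)²/79.751 = 1.4493
  (25 − 35.751)²/35.751 = 3.2330
  (94 − 83.249)²/83.249 = 1.3884
χ² = 3.3748 + 1.4493 + 3.2330 + 1.3884 = 9.45
df = (2−1)(2−1) = 1. Since 9.45 > 2.706, reject the null hypothesis of independence at α = 0.1.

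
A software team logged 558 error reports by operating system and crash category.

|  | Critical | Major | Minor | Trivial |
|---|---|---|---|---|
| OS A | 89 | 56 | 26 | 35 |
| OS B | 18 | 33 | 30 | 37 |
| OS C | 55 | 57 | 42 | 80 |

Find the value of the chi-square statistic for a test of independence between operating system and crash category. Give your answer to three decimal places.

44.810

Row totals: 206, 118, 234. Column totals: 162, 146, 98, 152. Grand total N = 558.
Expected counts (row total × column total / N):
  OS A, Critical: 206×162/558 = 59.8065
  OS A, Major: 206×146/558 = 53.8996
  OS A, Minor: 206×98/558 = 36.1792
  OS A, Trivial: 206×152/558 = 56.1147
  OS B, Critical: 118×162/558 = 34.2581
  OS B, Major: 118×146/558 = 30.8746
  OS B, Minor: 118×98/558 = 20.7240
  OS B, Trivial: 118×152/558 = 32.1434
  OS C, Critical: 234×162/558 = 67.9355
  OS C, Major: 234×146/558 = 61.2258
  OS C, Minor: 234×98/558 = 41.0968
  OS C, Trivial: 234×152/558 = 63.7419
Contributions (O − E)²/E:
  (89 − 59.8065)²/59.8065 = 14.2503
  (56 − 53.8996)²/53.8996 = 0.0818
  (26 − 36.1792)²/36.1792 = 2.8640
  (35 − 56.1147)²/56.1147 = 7.9450
  (18 − 34.2581)²/34.2581 = 7.7157
  (33 − 30.8746)²/30.8746 = 0.1463
  (30 − 20.7240)²/20.7240 = 4.1519
  (37 − 32.1434)²/32.1434 = 0.7338
  (55 − 67.9355)²/67.9355 = 2.4630
  (57 − 61.2258)²/61.2258 = 0.2917
  (42 − 41.0968)²/41.0968 = 0.0198
  (80 − 63.7419)²/63.7419 = 4.1468
χ² = 14.2503 + 0.0818 + 2.8640 + 7.9450 + 7.7157 + 0.1463 + 4.1519 + 0.7338 + 2.4630 + 0.2917 + 0.0198 + 4.1468 = 44.810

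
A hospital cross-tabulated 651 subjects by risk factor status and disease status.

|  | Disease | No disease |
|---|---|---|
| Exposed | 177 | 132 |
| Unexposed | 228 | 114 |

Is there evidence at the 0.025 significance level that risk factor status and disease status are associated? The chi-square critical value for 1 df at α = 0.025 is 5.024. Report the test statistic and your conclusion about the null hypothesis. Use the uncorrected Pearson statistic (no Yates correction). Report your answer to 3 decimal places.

6.082; reject H₀

Row totals: 309, 342. Column totals: 405, 246. Grand total N = 651.
Expected counts (row total × column total / N):
  Exposed, Disease: 309×405/651 = 192.2350
  Exposed, No disease: 309×246/651 = 116.7650
  Unexposed, Disease: 342×405/651 = 212.7650
  Unexposed, No disease: 342×246/651 = 129.2350
Contributions (O − E)²/E:
  (177 − 192.2350)²/192.2350 = 1.2074
  (132 − 116.7650)²/116.7650 = 1.9878
  (228 − 212.7650)²/212.7650 = 1.0909
  (114 − 129.2350)²/129.2350 = 1.7960
χ² = 1.2074 + 1.9878 + 1.0909 + 1.7960 = 6.082
df = (2−1)(2−1) = 1. Since 6.082 > 5.024, reject the null hypothesis of independence at α = 0.025.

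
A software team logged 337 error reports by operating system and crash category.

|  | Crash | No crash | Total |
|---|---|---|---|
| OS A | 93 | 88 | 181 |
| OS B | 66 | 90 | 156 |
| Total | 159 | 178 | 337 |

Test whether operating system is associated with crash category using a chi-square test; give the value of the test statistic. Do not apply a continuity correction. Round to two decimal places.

Grand total N = 337.
Expected counts (row total × column total / N):
  OS A, Crash: 181×159/337 = 85.398
  OS A, No crash: 181×178/337 = 95.602
  OS B, Crash: 156×159/337 = 73.602
  OS B, No crash: 156×178/337 = 82.398
Contributions (O − E)²/E:
  (93 − 85.398)²/85.398 = 0.6767
  (88 − 95.602)²/95.602 = 0.6045
  (66 − 73.602)²/73.602 = 0.7852
  (90 − 82.398)²/82.398 = 0.7014
χ² = 0.6767 + 0.6045 + 0.7852 + 0.7014 = 2.77

2.77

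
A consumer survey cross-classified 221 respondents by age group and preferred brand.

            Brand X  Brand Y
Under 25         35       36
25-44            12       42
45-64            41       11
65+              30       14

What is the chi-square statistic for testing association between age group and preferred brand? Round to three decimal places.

38.968

Row totals: 71, 54, 52, 44. Column totals: 118, 103. Grand total N = 221.
Expected counts (row total × column total / N):
  Under 25, Brand X: 71×118/221 = 37.9095
  Under 25, Brand Y: 71×103/221 = 33.0905
  25-44, Brand X: 54×118/221 = 28.8326
  25-44, Brand Y: 54×103/221 = 25.1674
  45-64, Brand X: 52×118/221 = 27.7647
  45-64, Brand Y: 52×103/221 = 24.2353
  65+, Brand X: 44×118/221 = 23.4932
  65+, Brand Y: 44×103/221 = 20.5068
Contributions (O − E)²/E:
  (35 − 37.9095)²/37.9095 = 0.2233
  (36 − 33.0905)²/33.0905 = 0.2558
  (12 − 28.8326)²/28.8326 = 9.8269
  (42 − 25.1674)²/25.1674 = 11.2581
  (41 − 27.7647)²/27.7647 = 6.3092
  (11 − 24.2353)²/24.2353 = 7.2280
  (30 − 23.4932)²/23.4932 = 1.8022
  (14 − 20.5068)²/20.5068 = 2.0646
χ² = 0.2233 + 0.2558 + 9.8269 + 11.2581 + 6.3092 + 7.2280 + 1.8022 + 2.0646 = 38.968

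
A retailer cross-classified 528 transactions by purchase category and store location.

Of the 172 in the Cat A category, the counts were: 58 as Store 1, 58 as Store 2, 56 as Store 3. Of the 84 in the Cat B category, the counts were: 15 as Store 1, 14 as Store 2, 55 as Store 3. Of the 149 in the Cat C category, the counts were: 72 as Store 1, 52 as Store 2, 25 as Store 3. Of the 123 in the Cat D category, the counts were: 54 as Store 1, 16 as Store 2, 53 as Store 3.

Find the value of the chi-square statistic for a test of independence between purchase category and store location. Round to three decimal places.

72.126

Row totals: 172, 84, 149, 123. Column totals: 199, 140, 189. Grand total N = 528.
Expected counts (row total × column total / N):
  Cat A, Store 1: 172×199/528 = 64.8258
  Cat A, Store 2: 172×140/528 = 45.6061
  Cat A, Store 3: 172×189/528 = 61.5682
  Cat B, Store 1: 84×199/528 = 31.6591
  Cat B, Store 2: 84×140/528 = 22.2727
  Cat B, Store 3: 84×189/528 = 30.0682
  Cat C, Store 1: 149×199/528 = 56.1572
  Cat C, Store 2: 149×140/528 = 39.5076
  Cat C, Store 3: 149×189/528 = 53.3352
  Cat D, Store 1: 123×199/528 = 46.3580
  Cat D, Store 2: 123×140/528 = 32.6136
  Cat D, Store 3: 123×189/528 = 44.0284
Contributions (O − E)²/E:
  (58 − 64.8258)²/64.8258 = 0.7187
  (58 − 45.6061)²/45.6061 = 3.3682
  (56 − 61.5682)²/61.5682 = 0.5036
  (15 − 31.6591)²/31.6591 = 8.7661
  (14 − 22.2727)²/22.2727 = 3.0727
  (55 − 30.0682)²/30.0682 = 20.6728
  (72 − 56.1572)²/56.1572 = 4.4695
  (52 − 39.5076)²/39.5076 = 3.9501
  (25 − 53.3352)²/53.3352 = 15.0535
  (54 − 46.3580)²/46.3580 = 1.2598
  (16 − 32.6136)²/32.6136 = 8.4631
  (53 − 44.0284)²/44.0284 = 1.8281
χ² = 0.7187 + 3.3682 + 0.5036 + 8.7661 + 3.0727 + 20.6728 + 4.4695 + 3.9501 + 15.0535 + 1.2598 + 8.4631 + 1.8281 = 72.126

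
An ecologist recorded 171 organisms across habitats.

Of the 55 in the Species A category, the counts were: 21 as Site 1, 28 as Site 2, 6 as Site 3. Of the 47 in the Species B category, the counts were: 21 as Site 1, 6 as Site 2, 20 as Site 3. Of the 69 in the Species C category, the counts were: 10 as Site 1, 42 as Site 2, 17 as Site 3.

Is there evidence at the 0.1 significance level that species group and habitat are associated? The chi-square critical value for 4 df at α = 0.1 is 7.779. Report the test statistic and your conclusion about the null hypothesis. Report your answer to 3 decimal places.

35.411; reject H₀

Row totals: 55, 47, 69. Column totals: 52, 76, 43. Grand total N = 171.
Expected counts (row total × column total / N):
  Species A, Site 1: 55×52/171 = 16.7251
  Species A, Site 2: 55×76/171 = 24.4444
  Species A, Site 3: 55×43/171 = 13.8304
  Species B, Site 1: 47×52/171 = 14.2924
  Species B, Site 2: 47×76/171 = 20.8889
  Species B, Site 3: 47×43/171 = 11.8187
  Species C, Site 1: 69×52/171 = 20.9825
  Species C, Site 2: 69×76/171 = 30.6667
  Species C, Site 3: 69×43/171 = 17.3509
Contributions (O − E)²/E:
  (21 − 16.7251)²/16.7251 = 1.0927
  (28 − 24.4444)²/24.4444 = 0.5172
  (6 − 13.8304)²/13.8304 = 4.4334
  (21 − 14.2924)²/14.2924 = 3.1480
  (6 − 20.8889)²/20.8889 = 10.6123
  (20 − 11.8187)²/11.8187 = 5.6634
  (10 − 20.9825)²/20.9825 = 5.7484
  (42 − 30.6667)²/30.6667 = 4.1884
  (17 − 17.3509)²/17.3509 = 0.0071
χ² = 1.0927 + 0.5172 + 4.4334 + 3.1480 + 10.6123 + 5.6634 + 5.7484 + 4.1884 + 0.0071 = 35.411
df = (3−1)(3−1) = 4. Since 35.411 > 7.779, reject the null hypothesis of independence at α = 0.1.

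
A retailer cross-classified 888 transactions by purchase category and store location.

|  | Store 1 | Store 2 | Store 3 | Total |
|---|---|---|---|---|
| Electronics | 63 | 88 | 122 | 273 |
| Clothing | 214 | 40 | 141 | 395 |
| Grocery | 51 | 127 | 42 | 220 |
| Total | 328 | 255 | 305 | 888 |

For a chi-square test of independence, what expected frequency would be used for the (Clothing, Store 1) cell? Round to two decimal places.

Row total (Clothing) = 395; column total (Store 1) = 328; grand total N = 888.
Expected count = (row total × column total) / N = 395 × 328 / 888 = 145.90.

145.90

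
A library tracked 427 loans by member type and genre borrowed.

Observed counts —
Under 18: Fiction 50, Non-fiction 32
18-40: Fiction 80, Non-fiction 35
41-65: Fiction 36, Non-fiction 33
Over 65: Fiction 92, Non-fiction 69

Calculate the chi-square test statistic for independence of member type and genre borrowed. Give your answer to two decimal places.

6.72

Row totals: 82, 115, 69, 161. Column totals: 258, 169. Grand total N = 427.
Expected counts (row total × column total / N):
  Under 18, Fiction: 82×258/427 = 49.546
  Under 18, Non-fiction: 82×169/427 = 32.454
  18-40, Fiction: 115×258/427 = 69.485
  18-40, Non-fiction: 115×169/427 = 45.515
  41-65, Fiction: 69×258/427 = 41.691
  41-65, Non-fiction: 69×169/427 = 27.309
  Over 65, Fiction: 161×258/427 = 97.279
  Over 65, Non-fiction: 161×169/427 = 63.721
Contributions (O − E)²/E:
  (50 − 49.546)²/49.546 = 0.0042
  (32 − 32.454)²/32.454 = 0.0064
  (80 − 69.485)²/69.485 = 1.5912
  (35 − 45.515)²/45.515 = 2.4292
  (36 − 41.691)²/41.691 = 0.7768
  (33 − 27.309)²/27.309 = 1.1860
  (92 − 97.279)²/97.279 = 0.2865
  (69 − 63.721)²/63.721 = 0.4373
χ² = 0.0042 + 0.0064 + 1.5912 + 2.4292 + 0.7768 + 1.1860 + 0.2865 + 0.4373 = 6.72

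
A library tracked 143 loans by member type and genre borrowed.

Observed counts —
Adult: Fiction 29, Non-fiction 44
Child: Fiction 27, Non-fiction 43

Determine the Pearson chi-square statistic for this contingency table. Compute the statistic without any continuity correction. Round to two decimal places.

0.02

Row totals: 73, 70. Column totals: 56, 87. Grand total N = 143.
Expected counts (row total × column total / N):
  Adult, Fiction: 73×56/143 = 28.587
  Adult, Non-fiction: 73×87/143 = 44.413
  Child, Fiction: 70×56/143 = 27.413
  Child, Non-fiction: 70×87/143 = 42.587
Contributions (O − E)²/E:
  (29 − 28.587)²/28.587 = 0.0060
  (44 − 44.413)²/44.413 = 0.0038
  (27 − 27.413)²/27.413 = 0.0062
  (43 − 42.587)²/42.587 = 0.0040
χ² = 0.0060 + 0.0038 + 0.0062 + 0.0040 = 0.02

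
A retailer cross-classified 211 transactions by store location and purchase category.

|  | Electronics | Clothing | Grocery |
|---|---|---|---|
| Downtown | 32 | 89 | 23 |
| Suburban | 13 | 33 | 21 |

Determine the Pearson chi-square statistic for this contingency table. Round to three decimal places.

Row totals: 144, 67. Column totals: 45, 122, 44. Grand total N = 211.
Expected counts (row total × column total / N):
  Downtown, Electronics: 144×45/211 = 30.7109
  Downtown, Clothing: 144×122/211 = 83.2607
  Downtown, Grocery: 144×44/211 = 30.0284
  Suburban, Electronics: 67×45/211 = 14.2891
  Suburban, Clothing: 67×122/211 = 38.7393
  Suburban, Grocery: 67×44/211 = 13.9716
Contributions (O − E)²/E:
  (32 − 30.7109)²/30.7109 = 0.0541
  (89 − 83.2607)²/83.2607 = 0.3956
  (23 − 30.0284)²/30.0284 = 1.6451
  (13 − 14.2891)²/14.2891 = 0.1163
  (33 − 38.7393)²/38.7393 = 0.8503
  (21 − 13.9716)²/13.9716 = 3.5356
χ² = 0.0541 + 0.3956 + 1.6451 + 0.1163 + 0.8503 + 3.5356 = 6.597

6.597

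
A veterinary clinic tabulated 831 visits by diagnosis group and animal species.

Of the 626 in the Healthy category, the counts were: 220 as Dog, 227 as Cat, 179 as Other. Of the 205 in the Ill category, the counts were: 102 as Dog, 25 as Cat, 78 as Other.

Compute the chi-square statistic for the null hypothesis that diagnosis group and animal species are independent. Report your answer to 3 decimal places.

42.469

Row totals: 626, 205. Column totals: 322, 252, 257. Grand total N = 831.
Expected counts (row total × column total / N):
  Healthy, Dog: 626×322/831 = 242.56558
  Healthy, Cat: 626×252/831 = 189.83394
  Healthy, Other: 626×257/831 = 193.60048
  Ill, Dog: 205×322/831 = 79.43442
  Ill, Cat: 205×252/831 = 62.16606
  Ill, Other: 205×257/831 = 63.39952
Contributions (O − E)²/E:
  (220 − 242.56558)²/242.56558 = 2.0992
  (227 − 189.83394)²/189.83394 = 7.2764
  (179 − 193.60048)²/193.60048 = 1.1011
  (102 − 79.43442)²/79.43442 = 6.4104
  (25 − 62.16606)²/62.16606 = 22.2198
  (78 − 63.39952)²/63.39952 = 3.3624
χ² = 2.0992 + 7.2764 + 1.1011 + 6.4104 + 22.2198 + 3.3624 = 42.469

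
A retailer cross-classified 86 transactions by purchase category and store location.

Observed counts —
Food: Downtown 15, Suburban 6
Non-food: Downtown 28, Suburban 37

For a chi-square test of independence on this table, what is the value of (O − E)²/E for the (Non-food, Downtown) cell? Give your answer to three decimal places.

0.623

Row total (Non-food) = 65; column total (Downtown) = 43; N = 86.
Expected count E = 65 × 43 / 86 = 32.5000.
Contribution = (O − E)²/E = (28 − 32.5000)² / 32.5000 = 0.623.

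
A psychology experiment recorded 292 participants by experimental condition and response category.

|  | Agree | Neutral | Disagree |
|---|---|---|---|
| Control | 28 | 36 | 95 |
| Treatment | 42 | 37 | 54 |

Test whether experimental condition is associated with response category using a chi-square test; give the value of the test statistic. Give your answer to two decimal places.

Row totals: 159, 133. Column totals: 70, 73, 149. Grand total N = 292.
Expected counts (row total × column total / N):
  Control, Agree: 159×70/292 = 38.116
  Control, Neutral: 159×73/292 = 39.750
  Control, Disagree: 159×149/292 = 81.134
  Treatment, Agree: 133×70/292 = 31.884
  Treatment, Neutral: 133×73/292 = 33.250
  Treatment, Disagree: 133×149/292 = 67.866
Contributions (O − E)²/E:
  (28 − 38.116)²/38.116 = 2.6848
  (36 − 39.750)²/39.750 = 0.3538
  (95 − 81.134)²/81.134 = 2.3697
  (42 − 31.884)²/31.884 = 3.2096
  (37 − 33.250)²/33.250 = 0.4229
  (54 − 67.866)²/67.866 = 2.8330
χ² = 2.6848 + 0.3538 + 2.3697 + 3.2096 + 0.4229 + 2.8330 = 11.87

11.87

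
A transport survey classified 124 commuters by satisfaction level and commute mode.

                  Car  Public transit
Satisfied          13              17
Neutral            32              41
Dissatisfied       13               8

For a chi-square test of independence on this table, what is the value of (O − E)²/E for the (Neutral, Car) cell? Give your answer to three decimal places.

0.135

Row total (Neutral) = 73; column total (Car) = 58; N = 124.
Expected count E = 73 × 58 / 124 = 34.1452.
Contribution = (O − E)²/E = (32 − 34.1452)² / 34.1452 = 0.135.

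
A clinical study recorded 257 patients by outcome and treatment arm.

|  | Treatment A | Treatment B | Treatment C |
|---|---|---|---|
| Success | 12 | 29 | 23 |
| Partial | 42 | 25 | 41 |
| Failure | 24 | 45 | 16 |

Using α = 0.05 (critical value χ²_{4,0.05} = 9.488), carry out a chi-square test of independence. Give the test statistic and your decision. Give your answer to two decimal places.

23.77; reject H₀

Row totals: 64, 108, 85. Column totals: 78, 99, 80. Grand total N = 257.
Expected counts (row total × column total / N):
  Success, Treatment A: 64×78/257 = 19.424
  Success, Treatment B: 64×99/257 = 24.654
  Success, Treatment C: 64×80/257 = 19.922
  Partial, Treatment A: 108×78/257 = 32.778
  Partial, Treatment B: 108×99/257 = 41.603
  Partial, Treatment C: 108×80/257 = 33.619
  Failure, Treatment A: 85×78/257 = 25.798
  Failure, Treatment B: 85×99/257 = 32.743
  Failure, Treatment C: 85×80/257 = 26.459
Contributions (O − E)²/E:
  (12 − 19.424)²/19.424 = 2.8375
  (29 − 24.654)²/24.654 = 0.7661
  (23 − 19.922)²/19.922 = 0.4756
  (42 − 32.778)²/32.778 = 2.5946
  (25 − 41.603)²/41.603 = 6.6260
  (41 − 33.619)²/33.619 = 1.6205
  (24 − 25.798)²/25.798 = 0.1253
  (45 − 32.743)²/32.743 = 4.5883
  (16 − 26.459)²/26.459 = 4.1343
χ² = 2.8375 + 0.7661 + 0.4756 + 2.5946 + 6.6260 + 1.6205 + 0.1253 + 4.5883 + 4.1343 = 23.77
df = (3−1)(3−1) = 4. Since 23.77 > 9.488, reject the null hypothesis of independence at α = 0.05.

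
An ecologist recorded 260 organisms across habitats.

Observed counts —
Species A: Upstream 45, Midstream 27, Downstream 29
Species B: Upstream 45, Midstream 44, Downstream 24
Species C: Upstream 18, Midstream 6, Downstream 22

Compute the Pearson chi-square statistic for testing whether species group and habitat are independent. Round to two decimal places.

16.24

Row totals: 101, 113, 46. Column totals: 108, 77, 75. Grand total N = 260.
Expected counts (row total × column total / N):
  Species A, Upstream: 101×108/260 = 41.954
  Species A, Midstream: 101×77/260 = 29.912
  Species A, Downstream: 101×75/260 = 29.135
  Species B, Upstream: 113×108/260 = 46.938
  Species B, Midstream: 113×77/260 = 33.465
  Species B, Downstream: 113×75/260 = 32.596
  Species C, Upstream: 46×108/260 = 19.108
  Species C, Midstream: 46×77/260 = 13.623
  Species C, Downstream: 46×75/260 = 13.269
Contributions (O − E)²/E:
  (45 − 41.954)²/41.954 = 0.2211
  (27 − 29.912)²/29.912 = 0.2835
  (29 − 29.135)²/29.135 = 0.0006
  (45 − 46.938)²/46.938 = 0.0800
  (44 − 33.465)²/33.465 = 3.3165
  (24 − 32.596)²/32.596 = 2.2669
  (18 − 19.108)²/19.108 = 0.0642
  (6 − 13.623)²/13.623 = 4.2656
  (22 − 13.269)²/13.269 = 5.7450
χ² = 0.2211 + 0.2835 + 0.0006 + 0.0800 + 3.3165 + 2.2669 + 0.0642 + 4.2656 + 5.7450 = 16.24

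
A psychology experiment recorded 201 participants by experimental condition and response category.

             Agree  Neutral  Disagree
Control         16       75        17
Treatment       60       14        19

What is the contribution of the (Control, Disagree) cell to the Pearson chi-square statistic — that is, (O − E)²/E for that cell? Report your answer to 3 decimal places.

Row total (Control) = 108; column total (Disagree) = 36; N = 201.
Expected count E = 108 × 36 / 201 = 19.3433.
Contribution = (O − E)²/E = (17 − 19.3433)² / 19.3433 = 0.284.

0.284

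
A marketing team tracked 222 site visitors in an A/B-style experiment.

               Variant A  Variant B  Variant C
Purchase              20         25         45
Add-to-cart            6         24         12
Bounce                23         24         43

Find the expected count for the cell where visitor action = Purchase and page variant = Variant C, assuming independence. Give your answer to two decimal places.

40.54

Row total (Purchase) = 90; column total (Variant C) = 100; grand total N = 222.
Expected count = (row total × column total) / N = 90 × 100 / 222 = 40.54.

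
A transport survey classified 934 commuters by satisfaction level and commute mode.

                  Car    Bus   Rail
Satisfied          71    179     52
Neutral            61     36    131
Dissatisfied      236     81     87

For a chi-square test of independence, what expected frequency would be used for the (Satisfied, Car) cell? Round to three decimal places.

Row total (Satisfied) = 302; column total (Car) = 368; grand total N = 934.
Expected count = (row total × column total) / N = 302 × 368 / 934 = 118.989.

118.989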